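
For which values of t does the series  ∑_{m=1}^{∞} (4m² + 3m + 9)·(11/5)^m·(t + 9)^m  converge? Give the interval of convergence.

By the ratio test, |a_{m+1}/a_m| = [(4(m+1)² + 3(m+1) + 9)/(4m² + 3m + 9)] · 11/5 → 11/5.
Convergence for |t + 9| · 11/5 < 1, i.e. |t + 9| < 5/11. So R = 5/11.
When t = -94/11, the terms have absolute value of order m², which does not tend to 0, so the series diverges by the divergence test.
Endpoint t = -104/11: the m-th term does not approach 0; divergence by the term test.

(-104/11, -94/11)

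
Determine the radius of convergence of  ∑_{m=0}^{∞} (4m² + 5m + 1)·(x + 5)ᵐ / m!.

R = ∞

By the ratio test, |a_{m+1}/a_m| = (4(m+1)² + 5(m+1) + 1)/(4m² + 5m + 1) · 1/(m+1) → 0.
Since the limit is 0 < 1 for every x, the series converges on all of ℝ and R = ∞.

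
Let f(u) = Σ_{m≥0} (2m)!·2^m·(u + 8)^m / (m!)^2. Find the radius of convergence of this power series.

The ratio of consecutive coefficients is (2m+1)·(2m+2)/(m+1)² · 2 → 8.
Hence the series converges for |u + 8| < 1/(8) = 1/8, so the radius of convergence is 1/8.

R = 1/8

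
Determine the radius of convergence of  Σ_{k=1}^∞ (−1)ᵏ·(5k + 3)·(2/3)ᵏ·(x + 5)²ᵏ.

Ratio test: |a_{k+1}/a_k| = [(5(k+1) + 3)/(5k + 3)] · 2/3 → 2/3 as k → ∞.
Since the exponent of (x + 5) increases by 2 each term, convergence requires |x + 5|² < 3/2, hence R = √6/2.

R = √6/2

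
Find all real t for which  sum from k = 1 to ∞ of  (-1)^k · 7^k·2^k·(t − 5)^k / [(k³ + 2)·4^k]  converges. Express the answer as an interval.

Apply the ratio test: |a_{k+1}| / |a_k| = [(k³ + 2)/((k+1)³ + 2)] · 7·2/4, which tends to 7/2 as k → ∞.
Convergence for |t − 5| · 7/2 < 1, i.e. |t − 5| < 2/7. So R = 2/7.
Check t = 37/7: the series is dominated by a constant times Σ 1/k³, which converges (p = 3 > 1).
At t = 33/7: absolute convergence follows by limit comparison with Σ 1/k³.

[33/7, 37/7]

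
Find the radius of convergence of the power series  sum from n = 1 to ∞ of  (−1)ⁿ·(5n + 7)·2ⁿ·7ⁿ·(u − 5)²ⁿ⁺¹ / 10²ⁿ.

R = 5√14/7

The ratio of consecutive coefficients is [(5(n+1) + 7)/(5n + 7)] · 2·7/100 → 7/50.
Since the exponent of (u − 5) increases by 2 each term, convergence requires |u − 5|² < 50/7, hence R = 5√14/7.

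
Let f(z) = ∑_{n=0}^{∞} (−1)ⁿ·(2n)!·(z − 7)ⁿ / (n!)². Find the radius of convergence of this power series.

By the ratio test, |a_{n+1}/a_n| = (2n+1)·(2n+2)/(n+1)² → 4.
Thus R = 1/(4) = 1/4.

R = 1/4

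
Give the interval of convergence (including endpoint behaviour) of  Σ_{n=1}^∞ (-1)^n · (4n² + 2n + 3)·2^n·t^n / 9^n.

Ratio test: |a_{n+1}/a_n| = [(4(n+1)² + 2(n+1) + 3)/(4n² + 2n + 3)] · 2/9 → 2/9 as n → ∞.
The series converges when 2/9 · |t| < 1, giving R = 9/2.
When t = 9/2, the terms do not tend to 0, so the series diverges.
At t = -9/2: the terms have absolute value of order n², which does not tend to 0, so the series diverges by the divergence test.

(-9/2, 9/2)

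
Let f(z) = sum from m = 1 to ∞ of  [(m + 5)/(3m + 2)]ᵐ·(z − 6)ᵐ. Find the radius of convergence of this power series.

R = 3

Applying the root test, |a_m|^(1/m) = (m + 5)/(3m + 2) → 1/3.
Thus R = 1/(1/3) = 3.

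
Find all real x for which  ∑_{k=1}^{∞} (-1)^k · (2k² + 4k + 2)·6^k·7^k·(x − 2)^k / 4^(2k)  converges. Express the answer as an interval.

The ratio of consecutive coefficients is [(2(k+1)² + 4(k+1) + 2)/(2k² + 4k + 2)] · 6·7/16 → 21/8.
Hence the series converges for |x − 2| < 1/(21/8) = 8/21, so the radius of convergence is 8/21.
When x = 50/21, the terms have absolute value of order k², which does not tend to 0, so the series diverges by the divergence test.
Endpoint x = 34/21: the terms have absolute value of order k², which does not tend to 0, so the series diverges by the divergence test.

(34/21, 50/21)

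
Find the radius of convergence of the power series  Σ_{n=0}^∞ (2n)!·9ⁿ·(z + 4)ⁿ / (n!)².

R = 1/36

The ratio of consecutive coefficients is (2n+1)·(2n+2)/(n+1)² · 9 → 36.
Hence the series converges for |z + 4| < 1/(36) = 1/36, so the radius of convergence is 1/36.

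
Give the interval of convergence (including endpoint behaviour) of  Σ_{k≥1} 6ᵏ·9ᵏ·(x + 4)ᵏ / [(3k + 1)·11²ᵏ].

[-337/54, -95/54)

The ratio of consecutive coefficients is [(3k + 1)/(3(k+1) + 1)] · 6·9/121 → 54/121.
Convergence for |x + 4| · 54/121 < 1, i.e. |x + 4| < 121/54. So R = 121/54.
At x = -95/54: the terms are asymptotic to a nonzero constant times 1/k, so the series diverges by limit comparison with Σ 1/k.
Endpoint x = -337/54: the terms alternate in sign and decrease monotonically to 0 in absolute value (size ~ c/k), so the alternating series test gives convergence.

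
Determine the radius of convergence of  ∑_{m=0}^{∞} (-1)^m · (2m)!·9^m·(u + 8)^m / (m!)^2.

By the ratio test, |a_{m+1}/a_m| = (2m+1)·(2m+2)/(m+1)² · 9 → 36.
The series converges when 36 · |u + 8| < 1, giving R = 1/36.

R = 1/36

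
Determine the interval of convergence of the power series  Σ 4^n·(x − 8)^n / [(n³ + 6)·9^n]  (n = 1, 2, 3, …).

[23/4, 41/4]

Apply the ratio test: |a_{n+1}| / |a_n| = [(n³ + 6)/((n+1)³ + 6)] · 4/9, which tends to 4/9 as n → ∞.
The series converges when 4/9 · |x − 8| < 1, giving R = 9/4.
Check x = 41/4: absolute convergence follows by limit comparison with Σ 1/n³.
Endpoint x = 23/4: the terms are on the order of 1/n³, so the series converges absolutely by comparison with the p-series (p = 3 > 1).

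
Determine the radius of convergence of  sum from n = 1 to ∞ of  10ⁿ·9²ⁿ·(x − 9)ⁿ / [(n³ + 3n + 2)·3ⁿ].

R = 1/270

The ratio of consecutive coefficients is [(n³ + 3n + 2)/((n+1)³ + 3(n+1) + 2)] · 10·81/3 → 270.
The series converges when 270 · |x − 9| < 1, giving R = 1/270.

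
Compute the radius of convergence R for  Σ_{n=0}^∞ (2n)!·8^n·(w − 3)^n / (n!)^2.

R = 1/32

Ratio test: |a_{n+1}/a_n| = (2n+1)·(2n+2)/(n+1)² · 8 → 32 as n → ∞.
Hence the series converges for |w − 3| < 1/(32) = 1/32, so the radius of convergence is 1/32.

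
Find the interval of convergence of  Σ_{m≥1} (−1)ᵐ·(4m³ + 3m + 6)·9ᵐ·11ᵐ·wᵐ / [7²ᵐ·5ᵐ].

The ratio of consecutive coefficients is [(4(m+1)³ + 3(m+1) + 6)/(4m³ + 3m + 6)] · 9·11/(49·5) → 99/245.
Convergence for |w| · 99/245 < 1, i.e. |w| < 245/99. So R = 245/99.
When w = 245/99, the m-th term does not approach 0; divergence by the term test.
At w = -245/99: the terms do not tend to 0, so the series diverges.

(-245/99, 245/99)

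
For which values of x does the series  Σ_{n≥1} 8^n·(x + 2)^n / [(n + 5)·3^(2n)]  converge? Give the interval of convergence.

Ratio test: |a_{n+1}/a_n| = [(n + 5)/((n+1) + 5)] · 8/9 → 8/9 as n → ∞.
The series converges when 8/9 · |x + 2| < 1, giving R = 9/8.
Endpoint x = -7/8: the terms are asymptotic to a nonzero constant times 1/n, so the series diverges by limit comparison with Σ 1/n.
At x = -25/8: convergence follows from the alternating series test (terms decrease monotonically to 0).

[-25/8, -7/8)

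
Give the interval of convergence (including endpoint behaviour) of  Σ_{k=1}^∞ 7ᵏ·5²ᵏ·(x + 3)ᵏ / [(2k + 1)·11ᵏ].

[-536/175, -514/175)

Apply the ratio test: |a_{k+1}| / |a_k| = [(2k + 1)/(2(k+1) + 1)] · 7·25/11, which tends to 175/11 as k → ∞.
Convergence for |x + 3| · 175/11 < 1, i.e. |x + 3| < 11/175. So R = 11/175.
Endpoint x = -514/175: the terms behave like c/k; limit comparison with the harmonic series gives divergence.
Check x = -536/175: an alternating series whose terms decrease to 0 in absolute value, so it converges by the Leibniz criterion.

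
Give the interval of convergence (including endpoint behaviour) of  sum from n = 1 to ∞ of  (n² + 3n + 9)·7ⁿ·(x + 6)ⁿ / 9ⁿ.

By the ratio test, |a_{n+1}/a_n| = [((n+1)² + 3(n+1) + 9)/(n² + 3n + 9)] · 7/9 → 7/9.
Convergence for |x + 6| · 7/9 < 1, i.e. |x + 6| < 9/7. So R = 9/7.
When x = -33/7, the terms have absolute value of order n², which does not tend to 0, so the series diverges by the divergence test.
When x = -51/7, the terms have absolute value of order n², which does not tend to 0, so the series diverges by the divergence test.

(-51/7, -33/7)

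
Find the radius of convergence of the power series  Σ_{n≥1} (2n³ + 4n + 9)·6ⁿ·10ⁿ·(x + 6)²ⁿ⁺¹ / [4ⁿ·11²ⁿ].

R = 11√15/15

The ratio of consecutive coefficients is [(2(n+1)³ + 4(n+1) + 9)/(2n³ + 4n + 9)] · 6·10/(4·121) → 15/121.
Successive powers of (x + 6) differ by 2, so the series converges when |x + 6|² · 15/121 < 1, i.e. |x + 6| < √(121/15). So R = 11√15/15.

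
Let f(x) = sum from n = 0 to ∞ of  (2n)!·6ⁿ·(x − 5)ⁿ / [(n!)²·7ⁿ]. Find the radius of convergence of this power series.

R = 7/24

The ratio of consecutive coefficients is (2n+1)·(2n+2)/(n+1)² · 6/7 → 24/7.
Hence the series converges for |x − 5| < 1/(24/7) = 7/24, so the radius of convergence is 7/24.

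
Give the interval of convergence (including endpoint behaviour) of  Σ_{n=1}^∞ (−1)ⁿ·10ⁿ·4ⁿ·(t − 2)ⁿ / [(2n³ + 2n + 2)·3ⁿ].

Apply the ratio test: |a_{n+1}| / |a_n| = [(2n³ + 2n + 2)/(2(n+1)³ + 2(n+1) + 2)] · 10·4/3, which tends to 40/3 as n → ∞.
Convergence for |t − 2| · 40/3 < 1, i.e. |t − 2| < 3/40. So R = 3/40.
At t = 83/40: absolute convergence follows by limit comparison with Σ 1/n³.
Check t = 77/40: the terms are on the order of 1/n³, so the series converges absolutely by comparison with the p-series (p = 3 > 1).

[77/40, 83/40]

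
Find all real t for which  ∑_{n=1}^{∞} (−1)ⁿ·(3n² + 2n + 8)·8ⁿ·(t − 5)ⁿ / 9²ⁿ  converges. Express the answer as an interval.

Ratio test: |a_{n+1}/a_n| = [(3(n+1)² + 2(n+1) + 8)/(3n² + 2n + 8)] · 8/81 → 8/81 as n → ∞.
Hence the series converges for |t − 5| < 1/(8/81) = 81/8, so the radius of convergence is 81/8.
Endpoint t = 121/8: the terms have absolute value of order n², which does not tend to 0, so the series diverges by the divergence test.
When t = -41/8, the terms do not tend to 0, so the series diverges.

(-41/8, 121/8)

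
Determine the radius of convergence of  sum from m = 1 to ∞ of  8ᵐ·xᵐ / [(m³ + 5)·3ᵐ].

R = 3/8

By the ratio test, |a_{m+1}/a_m| = [(m³ + 5)/((m+1)³ + 5)] · 8/3 → 8/3.
Thus R = 1/(8/3) = 3/8.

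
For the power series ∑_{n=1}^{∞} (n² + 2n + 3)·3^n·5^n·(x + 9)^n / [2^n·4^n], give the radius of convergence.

R = 8/15

The ratio of consecutive coefficients is [((n+1)² + 2(n+1) + 3)/(n² + 2n + 3)] · 3·5/(2·4) → 15/8.
Thus R = 1/(15/8) = 8/15.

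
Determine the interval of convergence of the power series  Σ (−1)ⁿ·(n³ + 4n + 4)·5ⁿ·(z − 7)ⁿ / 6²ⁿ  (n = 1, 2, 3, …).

Ratio test: |a_{n+1}/a_n| = [((n+1)³ + 4(n+1) + 4)/(n³ + 4n + 4)] · 5/36 → 5/36 as n → ∞.
The series converges when 5/36 · |z − 7| < 1, giving R = 36/5.
At z = 71/5: the terms do not tend to 0, so the series diverges.
At z = -1/5: the n-th term does not approach 0; divergence by the term test.

(-1/5, 71/5)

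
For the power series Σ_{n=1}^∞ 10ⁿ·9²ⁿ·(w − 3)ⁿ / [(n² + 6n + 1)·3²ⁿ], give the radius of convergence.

R = 1/90

Apply the ratio test: |a_{n+1}| / |a_n| = [(n² + 6n + 1)/((n+1)² + 6(n+1) + 1)] · 10·81/9, which tends to 90 as n → ∞.
Hence the series converges for |w − 3| < 1/(90) = 1/90, so the radius of convergence is 1/90.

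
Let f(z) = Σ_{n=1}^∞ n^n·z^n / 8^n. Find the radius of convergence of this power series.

R = 0

Applying the root test, |a_n|^(1/n) = n/8 → ∞.
The root grows without bound, so R = 0 (convergence only at z = 0).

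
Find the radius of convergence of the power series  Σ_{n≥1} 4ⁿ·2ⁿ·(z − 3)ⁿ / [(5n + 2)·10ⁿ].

R = 5/4

By the ratio test, |a_{n+1}/a_n| = [(5n + 2)/(5(n+1) + 2)] · 4·2/10 → 4/5.
Thus R = 1/(4/5) = 5/4.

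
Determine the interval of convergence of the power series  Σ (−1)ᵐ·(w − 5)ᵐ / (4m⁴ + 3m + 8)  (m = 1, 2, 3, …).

Ratio test: |a_{m+1}/a_m| = (4m⁴ + 3m + 8)/(4(m+1)⁴ + 3(m+1) + 8) → 1 as m → ∞.
So the series converges when |w − 5| < 1 and diverges when |w − 5| > 1; R = 1.
When w = 6, the terms are on the order of 1/m⁴, so the series converges absolutely by comparison with the p-series (p = 4 > 1).
When w = 4, the series is dominated by a constant times Σ 1/m⁴, which converges (p = 4 > 1).

[4, 6]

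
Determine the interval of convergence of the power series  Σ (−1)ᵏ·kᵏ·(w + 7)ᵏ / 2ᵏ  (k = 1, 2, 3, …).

Applying the root test, |a_k|^(1/k) = k/2 → ∞.
The root grows without bound, so R = 0 (convergence only at w = -7).

{-7}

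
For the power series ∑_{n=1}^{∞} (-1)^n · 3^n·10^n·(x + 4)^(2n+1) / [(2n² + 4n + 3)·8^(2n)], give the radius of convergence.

Apply the ratio test: |a_{n+1}| / |a_n| = [(2n² + 4n + 3)/(2(n+1)² + 4(n+1) + 3)] · 3·10/64, which tends to 15/32 as n → ∞.
Writing y = (x + 4)², the series in y has radius 32/15, so |x + 4| < √(32/15) and R = 4√30/15.

R = 4√30/15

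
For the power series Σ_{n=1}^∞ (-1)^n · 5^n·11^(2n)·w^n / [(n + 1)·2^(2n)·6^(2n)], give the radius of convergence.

R = 144/605

Apply the ratio test: |a_{n+1}| / |a_n| = [(n + 1)/((n+1) + 1)] · 5·121/(4·36), which tends to 605/144 as n → ∞.
Thus R = 1/(605/144) = 144/605.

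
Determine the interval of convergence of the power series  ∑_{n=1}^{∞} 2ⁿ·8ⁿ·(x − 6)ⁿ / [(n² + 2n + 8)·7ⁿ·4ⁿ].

Ratio test: |a_{n+1}/a_n| = [(n² + 2n + 8)/((n+1)² + 2(n+1) + 8)] · 2·8/(7·4) → 4/7 as n → ∞.
Hence the series converges for |x − 6| < 1/(4/7) = 7/4, so the radius of convergence is 7/4.
Check x = 31/4: the series is dominated by a constant times Σ 1/n², which converges (p = 2 > 1).
Check x = 17/4: the series is dominated by a constant times Σ 1/n², which converges (p = 2 > 1).

[17/4, 31/4]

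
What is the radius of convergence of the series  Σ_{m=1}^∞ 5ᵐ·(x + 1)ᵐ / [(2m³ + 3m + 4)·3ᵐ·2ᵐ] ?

R = 6/5

The ratio of consecutive coefficients is [(2m³ + 3m + 4)/(2(m+1)³ + 3(m+1) + 4)] · 5/(3·2) → 5/6.
Hence the series converges for |x + 1| < 1/(5/6) = 6/5, so the radius of convergence is 6/5.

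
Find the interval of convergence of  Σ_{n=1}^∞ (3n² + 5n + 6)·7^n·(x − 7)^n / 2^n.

By the ratio test, |a_{n+1}/a_n| = [(3(n+1)² + 5(n+1) + 6)/(3n² + 5n + 6)] · 7/2 → 7/2.
Convergence for |x − 7| · 7/2 < 1, i.e. |x − 7| < 2/7. So R = 2/7.
Endpoint x = 51/7: the n-th term does not approach 0; divergence by the term test.
Check x = 47/7: the terms have absolute value of order n², which does not tend to 0, so the series diverges by the divergence test.

(47/7, 51/7)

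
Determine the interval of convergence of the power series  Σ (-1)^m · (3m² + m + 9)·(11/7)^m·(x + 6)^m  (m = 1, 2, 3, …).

Apply the ratio test: |a_{m+1}| / |a_m| = [(3(m+1)² + (m+1) + 9)/(3m² + m + 9)] · 11/7, which tends to 11/7 as m → ∞.
Convergence for |x + 6| · 11/7 < 1, i.e. |x + 6| < 7/11. So R = 7/11.
At x = -59/11: the terms have absolute value of order m², which does not tend to 0, so the series diverges by the divergence test.
Endpoint x = -73/11: the terms have absolute value of order m², which does not tend to 0, so the series diverges by the divergence test.

(-73/11, -59/11)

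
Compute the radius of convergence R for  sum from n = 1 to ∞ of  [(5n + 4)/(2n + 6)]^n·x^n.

Root test: |a_n|^(1/n) = (5n + 4)/(2n + 6) → 5/2.
Hence the series converges for |x| < 1/(5/2) = 2/5, so the radius of convergence is 2/5.

R = 2/5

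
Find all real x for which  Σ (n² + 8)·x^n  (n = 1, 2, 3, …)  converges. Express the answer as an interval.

Ratio test: |a_{n+1}/a_n| = ((n+1)² + 8)/(n² + 8) → 1 as n → ∞.
So the series converges when |x| < 1 and diverges when |x| > 1; R = 1.
At x = 1: the n-th term does not approach 0; divergence by the term test.
When x = -1, the terms do not tend to 0, so the series diverges.

(-1, 1)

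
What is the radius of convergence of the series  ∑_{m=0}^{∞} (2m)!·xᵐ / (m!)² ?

R = 1/4

By the ratio test, |a_{m+1}/a_m| = (2m+1)·(2m+2)/(m+1)² → 4.
Hence the series converges for |x| < 1/(4) = 1/4, so the radius of convergence is 1/4.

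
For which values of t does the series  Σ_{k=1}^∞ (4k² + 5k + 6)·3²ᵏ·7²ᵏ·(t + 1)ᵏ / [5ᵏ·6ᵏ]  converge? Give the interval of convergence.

(-157/147, -137/147)

Ratio test: |a_{k+1}/a_k| = [(4(k+1)² + 5(k+1) + 6)/(4k² + 5k + 6)] · 9·49/(5·6) → 147/10 as k → ∞.
The series converges when 147/10 · |t + 1| < 1, giving R = 10/147.
Check t = -137/147: the terms do not tend to 0, so the series diverges.
When t = -157/147, the terms have absolute value of order k², which does not tend to 0, so the series diverges by the divergence test.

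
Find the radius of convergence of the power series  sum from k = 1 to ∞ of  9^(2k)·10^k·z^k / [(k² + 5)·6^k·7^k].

Apply the ratio test: |a_{k+1}| / |a_k| = [(k² + 5)/((k+1)² + 5)] · 81·10/(6·7), which tends to 135/7 as k → ∞.
Thus R = 1/(135/7) = 7/135.

R = 7/135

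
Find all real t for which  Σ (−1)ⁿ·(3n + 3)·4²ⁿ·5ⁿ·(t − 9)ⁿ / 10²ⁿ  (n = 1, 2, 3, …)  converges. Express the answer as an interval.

(31/4, 41/4)

Apply the ratio test: |a_{n+1}| / |a_n| = [(3(n+1) + 3)/(3n + 3)] · 16·5/100, which tends to 4/5 as n → ∞.
The series converges when 4/5 · |t − 9| < 1, giving R = 5/4.
When t = 41/4, the terms have absolute value of order n, which does not tend to 0, so the series diverges by the divergence test.
When t = 31/4, the terms have absolute value of order n, which does not tend to 0, so the series diverges by the divergence test.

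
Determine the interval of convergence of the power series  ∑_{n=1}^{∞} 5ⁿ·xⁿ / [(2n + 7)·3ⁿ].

Apply the ratio test: |a_{n+1}| / |a_n| = [(2n + 7)/(2(n+1) + 7)] · 5/3, which tends to 5/3 as n → ∞.
Convergence for |x| · 5/3 < 1, i.e. |x| < 3/5. So R = 3/5.
Check x = 3/5: the terms behave like c/n; limit comparison with the harmonic series gives divergence.
Endpoint x = -3/5: convergence follows from the alternating series test (terms decrease monotonically to 0).

[-3/5, 3/5)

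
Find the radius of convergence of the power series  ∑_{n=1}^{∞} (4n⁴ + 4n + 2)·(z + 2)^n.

R = 1

Apply the ratio test: |a_{n+1}| / |a_n| = (4(n+1)⁴ + 4(n+1) + 2)/(4n⁴ + 4n + 2), which tends to 1 as n → ∞.
So the series converges when |z + 2| < 1 and diverges when |z + 2| > 1; R = 1.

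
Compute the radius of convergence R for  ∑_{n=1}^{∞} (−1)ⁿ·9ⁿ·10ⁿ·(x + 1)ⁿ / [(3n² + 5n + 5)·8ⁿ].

Apply the ratio test: |a_{n+1}| / |a_n| = [(3n² + 5n + 5)/(3(n+1)² + 5(n+1) + 5)] · 9·10/8, which tends to 45/4 as n → ∞.
Hence the series converges for |x + 1| < 1/(45/4) = 4/45, so the radius of convergence is 4/45.

R = 4/45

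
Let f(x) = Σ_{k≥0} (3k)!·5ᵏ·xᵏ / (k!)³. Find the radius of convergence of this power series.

Apply the ratio test: |a_{k+1}| / |a_k| = (3k+1)·(3k+2)·(3k+3)/(k+1)³ · 5, which tends to 135 as k → ∞.
Thus R = 1/(135) = 1/135.

R = 1/135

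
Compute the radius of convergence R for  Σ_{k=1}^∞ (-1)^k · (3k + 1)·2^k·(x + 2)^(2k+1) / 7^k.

Apply the ratio test: |a_{k+1}| / |a_k| = [(3(k+1) + 1)/(3k + 1)] · 2/7, which tends to 2/7 as k → ∞.
Successive powers of (x + 2) differ by 2, so the series converges when |x + 2|² · 2/7 < 1, i.e. |x + 2| < √(7/2). So R = √14/2.

R = √14/2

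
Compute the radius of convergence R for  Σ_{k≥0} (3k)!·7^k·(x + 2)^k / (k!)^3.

Apply the ratio test: |a_{k+1}| / |a_k| = (3k+1)·(3k+2)·(3k+3)/(k+1)³ · 7, which tends to 189 as k → ∞.
Hence the series converges for |x + 2| < 1/(189) = 1/189, so the radius of convergence is 1/189.

R = 1/189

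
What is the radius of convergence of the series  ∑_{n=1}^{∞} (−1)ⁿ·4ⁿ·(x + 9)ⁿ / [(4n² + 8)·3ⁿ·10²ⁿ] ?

Ratio test: |a_{n+1}/a_n| = [(4n² + 8)/(4(n+1)² + 8)] · 4/(3·100) → 1/75 as n → ∞.
Thus R = 1/(1/75) = 75.

R = 75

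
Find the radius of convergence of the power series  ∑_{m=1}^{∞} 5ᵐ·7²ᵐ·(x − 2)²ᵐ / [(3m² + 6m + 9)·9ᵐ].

R = 3√5/35

By the ratio test, |a_{m+1}/a_m| = [(3m² + 6m + 9)/(3(m+1)² + 6(m+1) + 9)] · 5·49/9 → 245/9.
Writing y = (x − 2)², the series in y has radius 9/245, so |x − 2| < √(9/245) and R = 3√5/35.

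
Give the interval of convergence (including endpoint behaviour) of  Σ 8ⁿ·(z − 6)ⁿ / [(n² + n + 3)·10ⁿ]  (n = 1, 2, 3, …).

[19/4, 29/4]

Ratio test: |a_{n+1}/a_n| = [(n² + n + 3)/((n+1)² + (n+1) + 3)] · 8/10 → 4/5 as n → ∞.
Hence the series converges for |z − 6| < 1/(4/5) = 5/4, so the radius of convergence is 5/4.
Check z = 29/4: absolute convergence follows by limit comparison with Σ 1/n².
At z = 19/4: the series is dominated by a constant times Σ 1/n², which converges (p = 2 > 1).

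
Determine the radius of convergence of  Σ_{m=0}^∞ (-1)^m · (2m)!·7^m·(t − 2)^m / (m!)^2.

R = 1/28

The ratio of consecutive coefficients is (2m+1)·(2m+2)/(m+1)² · 7 → 28.
Hence the series converges for |t − 2| < 1/(28) = 1/28, so the radius of convergence is 1/28.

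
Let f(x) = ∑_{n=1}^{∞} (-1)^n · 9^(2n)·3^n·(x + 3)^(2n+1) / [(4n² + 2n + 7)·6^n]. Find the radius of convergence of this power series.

R = √2/9

Ratio test: |a_{n+1}/a_n| = [(4n² + 2n + 7)/(4(n+1)² + 2(n+1) + 7)] · 81·3/6 → 81/2 as n → ∞.
Since the exponent of (x + 3) increases by 2 each term, convergence requires |x + 3|² < 2/81, hence R = √2/9.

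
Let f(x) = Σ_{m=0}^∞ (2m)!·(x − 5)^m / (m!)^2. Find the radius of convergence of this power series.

R = 1/4

By the ratio test, |a_{m+1}/a_m| = (2m+1)·(2m+2)/(m+1)² → 4.
Convergence for |x − 5| · 4 < 1, i.e. |x − 5| < 1/4. So R = 1/4.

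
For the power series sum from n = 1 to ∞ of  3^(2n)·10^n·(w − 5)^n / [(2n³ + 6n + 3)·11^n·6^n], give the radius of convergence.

R = 11/15

Ratio test: |a_{n+1}/a_n| = [(2n³ + 6n + 3)/(2(n+1)³ + 6(n+1) + 3)] · 9·10/(11·6) → 15/11 as n → ∞.
Hence the series converges for |w − 5| < 1/(15/11) = 11/15, so the radius of convergence is 11/15.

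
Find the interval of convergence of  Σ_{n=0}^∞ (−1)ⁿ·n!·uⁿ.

{0}

The ratio of consecutive coefficients is (n+1) → ∞.
The terms grow without bound for any u ≠ 0, so R = 0 (convergence only at u = 0).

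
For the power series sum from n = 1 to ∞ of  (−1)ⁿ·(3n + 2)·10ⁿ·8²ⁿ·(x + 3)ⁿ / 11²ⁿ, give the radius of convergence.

R = 121/640

The ratio of consecutive coefficients is [(3(n+1) + 2)/(3n + 2)] · 10·64/121 → 640/121.
Hence the series converges for |x + 3| < 1/(640/121) = 121/640, so the radius of convergence is 121/640.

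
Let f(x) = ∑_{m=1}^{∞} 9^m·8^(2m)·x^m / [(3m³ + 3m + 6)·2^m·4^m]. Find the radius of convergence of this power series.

By the ratio test, |a_{m+1}/a_m| = [(3m³ + 3m + 6)/(3(m+1)³ + 3(m+1) + 6)] · 9·64/(2·4) → 72.
Convergence for |x| · 72 < 1, i.e. |x| < 1/72. So R = 1/72.

R = 1/72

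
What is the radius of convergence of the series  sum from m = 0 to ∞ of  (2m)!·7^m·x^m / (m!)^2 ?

By the ratio test, |a_{m+1}/a_m| = (2m+1)·(2m+2)/(m+1)² · 7 → 28.
The series converges when 28 · |x| < 1, giving R = 1/28.

R = 1/28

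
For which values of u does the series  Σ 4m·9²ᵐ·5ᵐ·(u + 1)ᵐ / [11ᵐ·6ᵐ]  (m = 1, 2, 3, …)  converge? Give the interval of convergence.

The ratio of consecutive coefficients is [4(m+1)/4m] · 81·5/(11·6) → 135/22.
The series converges when 135/22 · |u + 1| < 1, giving R = 22/135.
Check u = -113/135: the m-th term does not approach 0; divergence by the term test.
Check u = -157/135: the terms do not tend to 0, so the series diverges.

(-157/135, -113/135)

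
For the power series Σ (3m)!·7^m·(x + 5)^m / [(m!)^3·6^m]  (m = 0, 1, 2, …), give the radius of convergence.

Ratio test: |a_{m+1}/a_m| = (3m+1)·(3m+2)·(3m+3)/(m+1)³ · 7/6 → 63/2 as m → ∞.
Thus R = 1/(63/2) = 2/63.

R = 2/63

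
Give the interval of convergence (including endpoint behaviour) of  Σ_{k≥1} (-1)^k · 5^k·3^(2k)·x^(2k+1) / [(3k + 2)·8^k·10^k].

Ratio test: |a_{k+1}/a_k| = [(3k + 2)/(3(k+1) + 2)] · 5·9/(8·10) → 9/16 as k → ∞.
Since the exponent of x increases by 2 each term, convergence requires |x|² < 16/9, hence R = 4/3.
When x = 4/3, convergence follows from the alternating series test (terms decrease monotonically to 0).
When x = -4/3, an alternating series whose terms decrease to 0 in absolute value, so it converges by the Leibniz criterion.

[-4/3, 4/3]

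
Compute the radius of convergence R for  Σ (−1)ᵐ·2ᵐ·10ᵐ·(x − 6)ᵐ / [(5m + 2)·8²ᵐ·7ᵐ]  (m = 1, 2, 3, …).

By the ratio test, |a_{m+1}/a_m| = [(5m + 2)/(5(m+1) + 2)] · 2·10/(64·7) → 5/112.
Hence the series converges for |x − 6| < 1/(5/112) = 112/5, so the radius of convergence is 112/5.

R = 112/5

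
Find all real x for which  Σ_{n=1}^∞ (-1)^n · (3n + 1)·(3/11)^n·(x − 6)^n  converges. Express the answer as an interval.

Ratio test: |a_{n+1}/a_n| = [(3(n+1) + 1)/(3n + 1)] · 3/11 → 3/11 as n → ∞.
Thus R = 1/(3/11) = 11/3.
At x = 29/3: the terms have absolute value of order n, which does not tend to 0, so the series diverges by the divergence test.
At x = 7/3: the terms do not tend to 0, so the series diverges.

(7/3, 29/3)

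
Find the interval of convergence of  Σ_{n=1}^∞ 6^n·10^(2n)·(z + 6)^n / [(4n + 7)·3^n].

Ratio test: |a_{n+1}/a_n| = [(4n + 7)/(4(n+1) + 7)] · 6·100/3 → 200 as n → ∞.
Hence the series converges for |z + 6| < 1/(200) = 1/200, so the radius of convergence is 1/200.
At z = -1199/200: the terms behave like c/n; limit comparison with the harmonic series gives divergence.
When z = -1201/200, the terms alternate in sign and decrease monotonically to 0 in absolute value (size ~ c/n), so the alternating series test gives convergence.

[-1201/200, -1199/200)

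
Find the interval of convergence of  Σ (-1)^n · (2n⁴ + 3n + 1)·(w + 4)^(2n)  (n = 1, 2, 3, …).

(-5, -3)

The ratio of consecutive coefficients is (2(n+1)⁴ + 3(n+1) + 1)/(2n⁴ + 3n + 1) → 1.
Since the exponent of (w + 4) increases by 2 each term, convergence requires |w + 4|² < 1, hence R = 1.
Check w = -3: the terms do not tend to 0, so the series diverges.
Endpoint w = -5: the terms have absolute value of order n⁴, which does not tend to 0, so the series diverges by the divergence test.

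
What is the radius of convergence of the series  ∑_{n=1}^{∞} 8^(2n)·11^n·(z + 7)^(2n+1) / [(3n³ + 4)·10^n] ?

R = √110/88

Apply the ratio test: |a_{n+1}| / |a_n| = [(3n³ + 4)/(3(n+1)³ + 4)] · 64·11/10, which tends to 352/5 as n → ∞.
Since the exponent of (z + 7) increases by 2 each term, convergence requires |z + 7|² < 5/352, hence R = √110/88.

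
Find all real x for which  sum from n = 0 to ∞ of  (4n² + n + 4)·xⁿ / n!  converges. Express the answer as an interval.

By the ratio test, |a_{n+1}/a_n| = (4(n+1)² + (n+1) + 4)/(4n² + n + 4) · 1/(n+1) → 0.
Since the limit is 0 < 1 for every x, the series converges on all of ℝ and R = ∞.

(−∞, ∞)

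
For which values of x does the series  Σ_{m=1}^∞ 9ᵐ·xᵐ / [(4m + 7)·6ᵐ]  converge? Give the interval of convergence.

[-2/3, 2/3)

Ratio test: |a_{m+1}/a_m| = [(4m + 7)/(4(m+1) + 7)] · 9/6 → 3/2 as m → ∞.
The series converges when 3/2 · |x| < 1, giving R = 2/3.
Check x = 2/3: comparison with the harmonic series Σ 1/m shows the series diverges.
Endpoint x = -2/3: convergence follows from the alternating series test (terms decrease monotonically to 0).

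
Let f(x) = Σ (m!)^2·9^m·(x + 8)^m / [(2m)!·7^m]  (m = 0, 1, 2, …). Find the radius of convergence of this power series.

R = 28/9

Ratio test: |a_{m+1}/a_m| = (m+1)²/[(2m+1)·(2m+2)] · 9/7 → 9/28 as m → ∞.
The series converges when 9/28 · |x + 8| < 1, giving R = 28/9.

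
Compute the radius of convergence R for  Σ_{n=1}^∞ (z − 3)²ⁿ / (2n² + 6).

The ratio of consecutive coefficients is (2n² + 6)/(2(n+1)² + 6) → 1.
Successive powers of (z − 3) differ by 2, so the series converges when |z − 3|² · 1 < 1, i.e. |z − 3| < √(1) = 1. So R = 1.

R = 1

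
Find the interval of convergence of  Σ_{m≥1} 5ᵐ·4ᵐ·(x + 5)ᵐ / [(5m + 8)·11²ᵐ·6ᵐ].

The ratio of consecutive coefficients is [(5m + 8)/(5(m+1) + 8)] · 5·4/(121·6) → 10/363.
Thus R = 1/(10/363) = 363/10.
When x = 313/10, the terms behave like c/m; limit comparison with the harmonic series gives divergence.
At x = -413/10: an alternating series whose terms decrease to 0 in absolute value, so it converges by the Leibniz criterion.

[-413/10, 313/10)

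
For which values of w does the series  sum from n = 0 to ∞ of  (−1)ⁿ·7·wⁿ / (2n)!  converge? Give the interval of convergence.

Ratio test: |a_{n+1}/a_n| = 7/7 · 1/[(2n+1)·(2n+2)] → 0 as n → ∞.
The ratio tends to 0 regardless of w, hence R = ∞.

(−∞, ∞)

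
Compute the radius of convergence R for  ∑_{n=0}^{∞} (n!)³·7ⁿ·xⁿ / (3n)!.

Ratio test: |a_{n+1}/a_n| = (n+1)³/[(3n+1)·(3n+2)·(3n+3)] · 7 → 7/27 as n → ∞.
Hence the series converges for |x| < 1/(7/27) = 27/7, so the radius of convergence is 27/7.

R = 27/7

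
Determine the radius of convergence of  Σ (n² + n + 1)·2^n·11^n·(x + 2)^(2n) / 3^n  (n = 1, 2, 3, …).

R = √66/22

Ratio test: |a_{n+1}/a_n| = [((n+1)² + (n+1) + 1)/(n² + n + 1)] · 2·11/3 → 22/3 as n → ∞.
Writing y = (x + 2)², the series in y has radius 3/22, so |x + 2| < √(3/22) and R = √66/22.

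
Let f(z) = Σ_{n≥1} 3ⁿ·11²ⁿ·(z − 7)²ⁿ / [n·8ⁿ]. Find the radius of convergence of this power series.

Ratio test: |a_{n+1}/a_n| = [n/(n+1)] · 3·121/8 → 363/8 as n → ∞.
Writing y = (z − 7)², the series in y has radius 8/363, so |z − 7| < √(8/363) and R = 2√6/33.

R = 2√6/33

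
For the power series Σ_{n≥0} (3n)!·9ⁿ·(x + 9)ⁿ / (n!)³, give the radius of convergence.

R = 1/243

Apply the ratio test: |a_{n+1}| / |a_n| = (3n+1)·(3n+2)·(3n+3)/(n+1)³ · 9, which tends to 243 as n → ∞.
The series converges when 243 · |x + 9| < 1, giving R = 1/243.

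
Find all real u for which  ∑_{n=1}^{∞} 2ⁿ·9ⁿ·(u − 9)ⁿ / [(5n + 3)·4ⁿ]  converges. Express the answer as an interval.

Apply the ratio test: |a_{n+1}| / |a_n| = [(5n + 3)/(5(n+1) + 3)] · 2·9/4, which tends to 9/2 as n → ∞.
Thus R = 1/(9/2) = 2/9.
Check u = 83/9: comparison with the harmonic series Σ 1/n shows the series diverges.
Check u = 79/9: the terms alternate in sign and decrease monotonically to 0 in absolute value (size ~ c/n), so the alternating series test gives convergence.

[79/9, 83/9)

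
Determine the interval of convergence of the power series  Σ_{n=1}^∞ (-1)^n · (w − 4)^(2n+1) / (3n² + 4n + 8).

[3, 5]

The ratio of consecutive coefficients is (3n² + 4n + 8)/(3(n+1)² + 4(n+1) + 8) → 1.
Since the exponent of (w − 4) increases by 2 each term, convergence requires |w − 4|² < 1, hence R = 1.
When w = 5, the terms are on the order of 1/n², so the series converges absolutely by comparison with the p-series (p = 2 > 1).
At w = 3: the series is dominated by a constant times Σ 1/n², which converges (p = 2 > 1).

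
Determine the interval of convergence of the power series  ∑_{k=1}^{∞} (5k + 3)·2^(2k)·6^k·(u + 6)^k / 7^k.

The ratio of consecutive coefficients is [(5(k+1) + 3)/(5k + 3)] · 4·6/7 → 24/7.
Hence the series converges for |u + 6| < 1/(24/7) = 7/24, so the radius of convergence is 7/24.
Endpoint u = -137/24: the terms have absolute value of order k, which does not tend to 0, so the series diverges by the divergence test.
At u = -151/24: the terms do not tend to 0, so the series diverges.

(-151/24, -137/24)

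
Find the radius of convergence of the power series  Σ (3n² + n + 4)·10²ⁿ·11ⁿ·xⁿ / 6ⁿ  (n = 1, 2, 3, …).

The ratio of consecutive coefficients is [(3(n+1)² + (n+1) + 4)/(3n² + n + 4)] · 100·11/6 → 550/3.
Convergence for |x| · 550/3 < 1, i.e. |x| < 3/550. So R = 3/550.

R = 3/550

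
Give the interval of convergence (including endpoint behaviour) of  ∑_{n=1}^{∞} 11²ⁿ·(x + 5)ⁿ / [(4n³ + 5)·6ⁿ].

Apply the ratio test: |a_{n+1}| / |a_n| = [(4n³ + 5)/(4(n+1)³ + 5)] · 121/6, which tends to 121/6 as n → ∞.
Hence the series converges for |x + 5| < 1/(121/6) = 6/121, so the radius of convergence is 6/121.
When x = -599/121, the terms are on the order of 1/n³, so the series converges absolutely by comparison with the p-series (p = 3 > 1).
Endpoint x = -611/121: the series is dominated by a constant times Σ 1/n³, which converges (p = 3 > 1).

[-611/121, -599/121]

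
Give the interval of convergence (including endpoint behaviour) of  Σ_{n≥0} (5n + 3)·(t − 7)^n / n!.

By the ratio test, |a_{n+1}/a_n| = (5(n+1) + 3)/(5n + 3) · 1/(n+1) → 0.
The ratio tends to 0 regardless of t, hence R = ∞.

(−∞, ∞)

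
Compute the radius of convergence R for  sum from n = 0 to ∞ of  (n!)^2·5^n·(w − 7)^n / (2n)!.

R = 4/5

Apply the ratio test: |a_{n+1}| / |a_n| = (n+1)²/[(2n+1)·(2n+2)] · 5, which tends to 5/4 as n → ∞.
The series converges when 5/4 · |w − 7| < 1, giving R = 4/5.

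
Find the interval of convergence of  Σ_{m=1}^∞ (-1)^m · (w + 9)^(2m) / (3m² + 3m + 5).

[-10, -8]

Ratio test: |a_{m+1}/a_m| = (3m² + 3m + 5)/(3(m+1)² + 3(m+1) + 5) → 1 as m → ∞.
Writing y = (w + 9)², the series in y has radius 1, so |w + 9| < √(1) = 1 and R = 1.
Check w = -8: absolute convergence follows by limit comparison with Σ 1/m².
Check w = -10: the terms are on the order of 1/m², so the series converges absolutely by comparison with the p-series (p = 2 > 1).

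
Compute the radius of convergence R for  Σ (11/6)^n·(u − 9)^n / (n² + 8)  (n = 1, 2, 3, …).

The ratio of consecutive coefficients is [(n² + 8)/((n+1)² + 8)] · 11/6 → 11/6.
Thus R = 1/(11/6) = 6/11.

R = 6/11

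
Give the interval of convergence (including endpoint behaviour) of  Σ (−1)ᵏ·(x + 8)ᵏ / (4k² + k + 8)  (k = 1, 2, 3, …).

Ratio test: |a_{k+1}/a_k| = (4k² + k + 8)/(4(k+1)² + (k+1) + 8) → 1 as k → ∞.
So the series converges when |x + 8| < 1 and diverges when |x + 8| > 1; R = 1.
At x = -7: the terms are on the order of 1/k², so the series converges absolutely by comparison with the p-series (p = 2 > 1).
Endpoint x = -9: the series is dominated by a constant times Σ 1/k², which converges (p = 2 > 1).

[-9, -7]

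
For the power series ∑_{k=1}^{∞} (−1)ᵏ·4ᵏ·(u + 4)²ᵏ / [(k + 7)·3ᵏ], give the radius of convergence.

The ratio of consecutive coefficients is [(k + 7)/((k+1) + 7)] · 4/3 → 4/3.
Successive powers of (u + 4) differ by 2, so the series converges when |u + 4|² · 4/3 < 1, i.e. |u + 4| < √(3/4). So R = √3/2.

R = √3/2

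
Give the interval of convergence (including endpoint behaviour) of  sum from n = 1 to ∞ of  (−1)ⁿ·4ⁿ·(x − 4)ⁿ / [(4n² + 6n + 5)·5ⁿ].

[11/4, 21/4]

The ratio of consecutive coefficients is [(4n² + 6n + 5)/(4(n+1)² + 6(n+1) + 5)] · 4/5 → 4/5.
Thus R = 1/(4/5) = 5/4.
At x = 21/4: absolute convergence follows by limit comparison with Σ 1/n².
When x = 11/4, absolute convergence follows by limit comparison with Σ 1/n².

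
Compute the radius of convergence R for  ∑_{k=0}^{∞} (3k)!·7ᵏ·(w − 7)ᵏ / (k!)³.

R = 1/189

By the ratio test, |a_{k+1}/a_k| = (3k+1)·(3k+2)·(3k+3)/(k+1)³ · 7 → 189.
The series converges when 189 · |w − 7| < 1, giving R = 1/189.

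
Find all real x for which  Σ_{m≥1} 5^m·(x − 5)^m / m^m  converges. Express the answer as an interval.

By the Cauchy root test, |a_m|^(1/m) = 5/m → 0.
Since the m-th root of |a_m| tends to 0, the series converges for all real x; R = ∞.

(−∞, ∞)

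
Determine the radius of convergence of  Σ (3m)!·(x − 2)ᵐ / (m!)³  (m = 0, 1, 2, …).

Apply the ratio test: |a_{m+1}| / |a_m| = (3m+1)·(3m+2)·(3m+3)/(m+1)³, which tends to 27 as m → ∞.
The series converges when 27 · |x − 2| < 1, giving R = 1/27.

R = 1/27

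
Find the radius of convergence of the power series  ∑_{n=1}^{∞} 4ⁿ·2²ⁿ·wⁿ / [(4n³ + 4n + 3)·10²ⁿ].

Ratio test: |a_{n+1}/a_n| = [(4n³ + 4n + 3)/(4(n+1)³ + 4(n+1) + 3)] · 4·4/100 → 4/25 as n → ∞.
Hence the series converges for |w| < 1/(4/25) = 25/4, so the radius of convergence is 25/4.

R = 25/4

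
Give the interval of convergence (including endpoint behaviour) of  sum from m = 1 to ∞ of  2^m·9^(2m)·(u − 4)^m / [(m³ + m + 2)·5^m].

[643/162, 653/162]

Ratio test: |a_{m+1}/a_m| = [(m³ + m + 2)/((m+1)³ + (m+1) + 2)] · 2·81/5 → 162/5 as m → ∞.
Thus R = 1/(162/5) = 5/162.
Endpoint u = 653/162: the terms are on the order of 1/m³, so the series converges absolutely by comparison with the p-series (p = 3 > 1).
Check u = 643/162: absolute convergence follows by limit comparison with Σ 1/m³.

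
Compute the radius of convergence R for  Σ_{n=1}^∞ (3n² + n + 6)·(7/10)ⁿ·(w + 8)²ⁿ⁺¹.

R = √70/7

Apply the ratio test: |a_{n+1}| / |a_n| = [(3(n+1)² + (n+1) + 6)/(3n² + n + 6)] · 7/10, which tends to 7/10 as n → ∞.
Successive powers of (w + 8) differ by 2, so the series converges when |w + 8|² · 7/10 < 1, i.e. |w + 8| < √(10/7). So R = √70/7.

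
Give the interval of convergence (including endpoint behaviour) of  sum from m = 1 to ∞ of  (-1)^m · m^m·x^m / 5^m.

Applying the root test, |a_m|^(1/m) = m/5 → ∞.
Since the m-th root of |a_m| is unbounded, the series converges only at x = 0; R = 0.

{0}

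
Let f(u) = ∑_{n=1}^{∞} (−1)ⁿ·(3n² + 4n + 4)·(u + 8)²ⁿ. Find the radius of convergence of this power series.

R = 1

The ratio of consecutive coefficients is (3(n+1)² + 4(n+1) + 4)/(3n² + 4n + 4) → 1.
Since the exponent of (u + 8) increases by 2 each term, convergence requires |u + 8|² < 1, hence R = 1.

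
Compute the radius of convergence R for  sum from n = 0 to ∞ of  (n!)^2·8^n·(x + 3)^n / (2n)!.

The ratio of consecutive coefficients is (n+1)²/[(2n+1)·(2n+2)] · 8 → 2.
Hence the series converges for |x + 3| < 1/(2) = 1/2, so the radius of convergence is 1/2.

R = 1/2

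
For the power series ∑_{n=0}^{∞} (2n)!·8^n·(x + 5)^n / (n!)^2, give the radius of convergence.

R = 1/32

By the ratio test, |a_{n+1}/a_n| = (2n+1)·(2n+2)/(n+1)² · 8 → 32.
The series converges when 32 · |x + 5| < 1, giving R = 1/32.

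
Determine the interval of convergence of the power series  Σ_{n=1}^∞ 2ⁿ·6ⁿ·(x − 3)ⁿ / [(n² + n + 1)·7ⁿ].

The ratio of consecutive coefficients is [(n² + n + 1)/((n+1)² + (n+1) + 1)] · 2·6/7 → 12/7.
The series converges when 12/7 · |x − 3| < 1, giving R = 7/12.
Endpoint x = 43/12: absolute convergence follows by limit comparison with Σ 1/n².
At x = 29/12: the terms are on the order of 1/n², so the series converges absolutely by comparison with the p-series (p = 2 > 1).

[29/12, 43/12]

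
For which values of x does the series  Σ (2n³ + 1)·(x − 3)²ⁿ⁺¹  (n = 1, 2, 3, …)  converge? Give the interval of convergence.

(2, 4)

Ratio test: |a_{n+1}/a_n| = (2(n+1)³ + 1)/(2n³ + 1) → 1 as n → ∞.
Since the exponent of (x − 3) increases by 2 each term, convergence requires |x − 3|² < 1, hence R = 1.
When x = 4, the terms do not tend to 0, so the series diverges.
Check x = 2: the n-th term does not approach 0; divergence by the term test.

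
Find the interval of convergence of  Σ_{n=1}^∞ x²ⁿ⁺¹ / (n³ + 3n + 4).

Ratio test: |a_{n+1}/a_n| = (n³ + 3n + 4)/((n+1)³ + 3(n+1) + 4) → 1 as n → ∞.
Successive powers of x differ by 2, so the series converges when |x|² · 1 < 1, i.e. |x| < √(1) = 1. So R = 1.
Check x = 1: the series is dominated by a constant times Σ 1/n³, which converges (p = 3 > 1).
Check x = -1: the series is dominated by a constant times Σ 1/n³, which converges (p = 3 > 1).

[-1, 1]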